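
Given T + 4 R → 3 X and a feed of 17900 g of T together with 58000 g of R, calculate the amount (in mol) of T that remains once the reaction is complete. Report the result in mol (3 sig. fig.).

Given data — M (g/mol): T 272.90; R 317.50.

n(T) = 17900 / 272.90 = 65.59 mol
n(R) = 58000 / 317.50 = 182.7 mol
n/ν → T: 65.59, R: 45.68; R is limiting.
T consumed = (1/4) × 182.7 = 45.68 mol
T remaining = 65.59 − 45.68 = 19.91 mol

19.9 mol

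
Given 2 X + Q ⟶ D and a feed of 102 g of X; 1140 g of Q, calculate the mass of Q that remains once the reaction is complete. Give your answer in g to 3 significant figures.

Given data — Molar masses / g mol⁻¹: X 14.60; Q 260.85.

229 g

n(X) = 102.0 / 14.60 = 6.986 mol
n(Q) = 1140 / 260.85 = 4.370 mol
n/ν → X: 3.493, Q: 4.370; X is limiting.
Q consumed = (1/2) × 6.986 = 3.493 mol
Q remaining = 4.370 − 3.493 = 0.8770 mol
mass = 0.8770 × 260.85 = 228.8 g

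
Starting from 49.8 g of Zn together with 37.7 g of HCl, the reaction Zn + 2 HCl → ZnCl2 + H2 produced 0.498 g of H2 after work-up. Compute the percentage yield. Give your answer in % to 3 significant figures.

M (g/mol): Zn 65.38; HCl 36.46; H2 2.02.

47.7 %

n(Zn) = 49.80 / 65.38 = 0.7617 mol
n(HCl) = 37.70 / 36.46 = 1.034 mol
n/ν → Zn: 0.7617, HCl: 0.5170; HCl is limiting.
theoretical n(H2) = (1/2) × 1.034 = 0.5170 mol → 1.044 g
% yield = 0.498 / 1.044 × 100 = 47.70 %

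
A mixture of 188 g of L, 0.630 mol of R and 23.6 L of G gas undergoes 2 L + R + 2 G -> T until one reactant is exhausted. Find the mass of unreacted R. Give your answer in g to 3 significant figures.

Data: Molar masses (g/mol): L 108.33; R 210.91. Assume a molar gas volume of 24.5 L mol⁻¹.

31.3 g

n(L) = 188.0 / 108.33 = 1.735 mol
n(R) = 0.6300 mol
n(G) = 23.60 / 24.5 = 0.9633 mol
n/ν → L: 0.8675, R: 0.6300, G: 0.4817; G is limiting.
R consumed = (1/2) × 0.9633 = 0.4817 mol
R remaining = 0.6300 − 0.4817 = 0.1483 mol
mass = 0.1483 × 210.91 = 31.28 g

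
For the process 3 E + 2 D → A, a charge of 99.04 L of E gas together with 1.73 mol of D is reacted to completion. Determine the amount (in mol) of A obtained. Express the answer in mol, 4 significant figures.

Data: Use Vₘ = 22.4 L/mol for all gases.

0.8650 mol

n(E) = 99.04 / 22.4 = 4.421 mol
n(D) = 1.730 mol
n/ν → E: 1.474, D: 0.8650; D is limiting.
n(A) = (1/2) × 1.730 = 0.8650 mol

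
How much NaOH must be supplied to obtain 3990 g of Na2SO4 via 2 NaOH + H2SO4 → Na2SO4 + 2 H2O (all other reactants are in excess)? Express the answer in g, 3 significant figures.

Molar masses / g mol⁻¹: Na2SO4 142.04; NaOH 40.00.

2250 g

n(Na2SO4) = 3990 / 142.04 = 28.09 mol
n(NaOH) = (2/1) × 28.09 = 56.18 mol
mass = 56.18 × 40.00 = 2247 g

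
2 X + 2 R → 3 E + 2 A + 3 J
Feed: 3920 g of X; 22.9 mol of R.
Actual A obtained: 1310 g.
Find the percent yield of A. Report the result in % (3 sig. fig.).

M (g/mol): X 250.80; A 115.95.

n(X) = 3920 / 250.80 = 15.63 mol
n(R) = 22.90 mol
n/ν for X = 15.63/2 = 7.815
n/ν for R = 22.90/2 = 11.45
Smallest n/ν is X → limiting reagent.
theoretical n(A) = (2/2) × 15.63 = 15.63 mol → 1812 g
% yield = 1310 / 1812 × 100 = 72.30 %

72.3 %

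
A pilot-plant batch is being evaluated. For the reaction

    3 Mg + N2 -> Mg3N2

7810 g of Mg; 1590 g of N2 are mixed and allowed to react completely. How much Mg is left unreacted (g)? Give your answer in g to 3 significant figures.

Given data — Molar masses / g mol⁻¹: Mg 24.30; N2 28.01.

n(Mg) = 7810 / 24.30 = 321.4 mol
n(N2) = 1590 / 28.01 = 56.77 mol
n/ν for Mg = 321.4/3 = 107.1
n/ν for N2 = 56.77/1 = 56.77
Smallest n/ν is N2 → limiting reagent.
Mg consumed = (3/1) × 56.77 = 170.3 mol
Mg remaining = 321.4 − 170.3 = 151.1 mol
mass = 151.1 × 24.30 = 3672 g

3670 g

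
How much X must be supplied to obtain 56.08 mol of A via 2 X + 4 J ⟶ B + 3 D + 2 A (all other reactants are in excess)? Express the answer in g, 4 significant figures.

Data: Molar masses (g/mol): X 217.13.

12180 g

n(A) = 56.08 mol
n(X) = (2/2) × 56.08 = 56.08 mol
mass = 56.08 × 217.13 = 12180 g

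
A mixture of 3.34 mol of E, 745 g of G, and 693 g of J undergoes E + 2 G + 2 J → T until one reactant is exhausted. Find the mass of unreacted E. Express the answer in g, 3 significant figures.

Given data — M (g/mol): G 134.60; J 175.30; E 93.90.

n(E) = 3.340 mol
n(G) = 745.0 / 134.60 = 5.535 mol
n(J) = 693.0 / 175.30 = 3.953 mol
n/ν for E = 3.340/1 = 3.340
n/ν for G = 5.535/2 = 2.768
n/ν for J = 3.953/2 = 1.977
Smallest n/ν is J → limiting reagent.
E consumed = (1/2) × 3.953 = 1.977 mol
E remaining = 3.340 − 1.977 = 1.363 mol
mass = 1.363 × 93.90 = 128.0 g

128 g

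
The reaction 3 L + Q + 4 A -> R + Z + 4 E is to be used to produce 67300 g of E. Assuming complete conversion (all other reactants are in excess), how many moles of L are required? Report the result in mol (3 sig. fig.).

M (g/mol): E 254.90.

198 mol

n(E) = 67300 / 254.90 = 264.0 mol
n(L) = (3/4) × 264.0 = 198.0 mol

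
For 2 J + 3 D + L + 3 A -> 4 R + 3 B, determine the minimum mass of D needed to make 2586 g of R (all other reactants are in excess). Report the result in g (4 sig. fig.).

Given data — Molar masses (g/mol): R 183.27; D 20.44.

216.3 g

n(R) = 2586 / 183.27 = 14.11 mol
n(D) = (3/4) × 14.11 = 10.58 mol
mass = 10.58 × 20.44 = 216.3 g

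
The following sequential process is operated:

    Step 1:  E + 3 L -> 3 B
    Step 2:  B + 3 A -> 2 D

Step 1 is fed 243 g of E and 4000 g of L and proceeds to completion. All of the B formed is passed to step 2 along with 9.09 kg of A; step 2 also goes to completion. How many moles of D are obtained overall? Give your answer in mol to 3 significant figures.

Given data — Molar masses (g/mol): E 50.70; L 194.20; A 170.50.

Step 1:
n(E) = 243.0 / 50.70 = 4.793 mol
n(L) = 4000 / 194.20 = 20.60 mol
n/ν for E = 4.793/1 = 4.793
n/ν for L = 20.60/3 = 6.867
Smallest n/ν is E → limiting reagent.
n(B) produced = (3/1) × 4.793 = 14.38 mol
Step 2:
n(B) available = 14.38 mol
n(A) = 9.090×1000 / 170.50 = 53.31 mol
n/ν for B = 14.38/1 = 14.38
n/ν for A = 53.31/3 = 17.77
Smallest n/ν is B → limiting reagent.
n(D) = (2/1) × 14.38 = 28.76 mol

28.8 mol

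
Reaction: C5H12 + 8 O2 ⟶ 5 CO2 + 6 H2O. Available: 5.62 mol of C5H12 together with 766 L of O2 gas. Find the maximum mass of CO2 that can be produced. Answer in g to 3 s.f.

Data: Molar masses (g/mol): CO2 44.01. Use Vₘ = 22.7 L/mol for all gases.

928 g

n(C5H12) = 5.620 mol
n(O2) = 766.0 / 22.7 = 33.74 mol
n/ν → C5H12: 5.620, O2: 4.218; O2 is limiting.
n(CO2) = (5/8) × 33.74 = 21.09 mol
mass = 21.09 × 44.01 = 928.2 g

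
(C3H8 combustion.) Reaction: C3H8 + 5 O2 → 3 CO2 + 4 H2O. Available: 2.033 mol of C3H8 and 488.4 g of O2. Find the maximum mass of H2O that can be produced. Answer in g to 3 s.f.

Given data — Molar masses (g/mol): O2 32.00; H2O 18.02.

n(C3H8) = 2.033 mol
n(O2) = 488.4 / 32.00 = 15.26 mol
n/ν → C3H8: 2.033, O2: 3.052; C3H8 is limiting.
n(H2O) = (4/1) × 2.033 = 8.132 mol
mass = 8.132 × 18.02 = 146.5 g

147 g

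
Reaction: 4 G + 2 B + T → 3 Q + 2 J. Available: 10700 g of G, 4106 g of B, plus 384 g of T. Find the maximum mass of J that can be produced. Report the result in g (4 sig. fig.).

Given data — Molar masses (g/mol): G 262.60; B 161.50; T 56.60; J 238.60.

n(G) = 10700 / 262.60 = 40.75 mol
n(B) = 4106 / 161.50 = 25.42 mol
n(T) = 384.0 / 56.60 = 6.784 mol
n/ν for G = 40.75/4 = 10.19
n/ν for B = 25.42/2 = 12.71
n/ν for T = 6.784/1 = 6.784
Smallest n/ν is T → limiting reagent.
n(J) = (2/1) × 6.784 = 13.57 mol
mass = 13.57 × 238.60 = 3238 g

3238 g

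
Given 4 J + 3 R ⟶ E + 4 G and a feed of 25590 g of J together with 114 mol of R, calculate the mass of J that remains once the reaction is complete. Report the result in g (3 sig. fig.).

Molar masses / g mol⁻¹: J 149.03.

2940 g

n(J) = 25590 / 149.03 = 171.7 mol
n(R) = 114.0 mol
n/ν for J = 171.7/4 = 42.93
n/ν for R = 114.0/3 = 38.00
Smallest n/ν is R → limiting reagent.
J consumed = (4/3) × 114.0 = 152.0 mol
J remaining = 171.7 − 152.0 = 19.70 mol
mass = 19.70 × 149.03 = 2936 g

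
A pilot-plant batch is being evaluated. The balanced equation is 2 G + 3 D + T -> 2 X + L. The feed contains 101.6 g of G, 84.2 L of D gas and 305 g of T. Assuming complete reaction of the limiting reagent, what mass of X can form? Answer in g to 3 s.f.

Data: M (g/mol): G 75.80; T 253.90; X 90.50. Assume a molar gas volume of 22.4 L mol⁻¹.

121 g

n(G) = 101.6 / 75.80 = 1.340 mol
n(D) = 84.20 / 22.4 = 3.759 mol
n(T) = 305.0 / 253.90 = 1.201 mol
n/ν → G: 0.6700, D: 1.253, T: 1.201; G is limiting.
n(X) = (2/2) × 1.340 = 1.340 mol
mass = 1.340 × 90.50 = 121.3 g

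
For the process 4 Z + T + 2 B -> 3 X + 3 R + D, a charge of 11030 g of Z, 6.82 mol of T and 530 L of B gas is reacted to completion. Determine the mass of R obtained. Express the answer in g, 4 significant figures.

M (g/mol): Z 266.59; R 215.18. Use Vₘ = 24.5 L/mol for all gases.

n(Z) = 11030 / 266.59 = 41.37 mol
n(T) = 6.820 mol
n(B) = 530.0 / 24.5 = 21.63 mol
n/ν for Z = 41.37/4 = 10.34
n/ν for T = 6.820/1 = 6.820
n/ν for B = 21.63/2 = 10.82
Smallest n/ν is T → limiting reagent.
n(R) = (3/1) × 6.820 = 20.46 mol
mass = 20.46 × 215.18 = 4403 g

4403 g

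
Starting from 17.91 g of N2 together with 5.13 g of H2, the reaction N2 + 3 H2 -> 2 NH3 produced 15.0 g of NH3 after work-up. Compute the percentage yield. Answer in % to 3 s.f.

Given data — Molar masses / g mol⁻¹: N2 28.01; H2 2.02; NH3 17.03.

68.9 %

n(N2) = 17.91 / 28.01 = 0.6394 mol
n(H2) = 5.130 / 2.02 = 2.540 mol
n/ν for N2 = 0.6394/1 = 0.6394
n/ν for H2 = 2.540/3 = 0.8467
Smallest n/ν is N2 → limiting reagent.
theoretical n(NH3) = (2/1) × 0.6394 = 1.279 mol → 21.78 g
% yield = 15.0 / 21.78 × 100 = 68.87 %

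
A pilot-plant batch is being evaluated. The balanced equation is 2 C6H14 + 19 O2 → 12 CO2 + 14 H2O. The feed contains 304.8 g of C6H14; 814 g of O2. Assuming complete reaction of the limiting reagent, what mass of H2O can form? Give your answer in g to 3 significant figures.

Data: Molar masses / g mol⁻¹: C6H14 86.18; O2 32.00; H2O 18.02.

338 g

n(C6H14) = 304.8 / 86.18 = 3.537 mol
n(O2) = 814.0 / 32.00 = 25.44 mol
n/ν for C6H14 = 3.537/2 = 1.769
n/ν for O2 = 25.44/19 = 1.339
Smallest n/ν is O2 → limiting reagent.
n(H2O) = (14/19) × 25.44 = 18.75 mol
mass = 18.75 × 18.02 = 337.9 g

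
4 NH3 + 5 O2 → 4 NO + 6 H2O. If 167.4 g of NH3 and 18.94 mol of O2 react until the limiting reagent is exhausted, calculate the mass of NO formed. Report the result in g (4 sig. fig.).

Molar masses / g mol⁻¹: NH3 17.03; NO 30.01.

n(NH3) = 167.4 / 17.03 = 9.830 mol
n(O2) = 18.94 mol
n/ν for NH3 = 9.830/4 = 2.458
n/ν for O2 = 18.94/5 = 3.788
Smallest n/ν is NH3 → limiting reagent.
n(NO) = (4/4) × 9.830 = 9.830 mol
mass = 9.830 × 30.01 = 295.0 g

295.0 g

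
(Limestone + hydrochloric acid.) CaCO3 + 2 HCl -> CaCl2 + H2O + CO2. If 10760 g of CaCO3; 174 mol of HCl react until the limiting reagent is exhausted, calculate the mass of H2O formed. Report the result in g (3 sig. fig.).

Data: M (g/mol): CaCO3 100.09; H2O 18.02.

1570 g

n(CaCO3) = 10760 / 100.09 = 107.5 mol
n(HCl) = 174.0 mol
n/ν for CaCO3 = 107.5/1 = 107.5
n/ν for HCl = 174.0/2 = 87.00
Smallest n/ν is HCl → limiting reagent.
n(H2O) = (1/2) × 174.0 = 87.00 mol
mass = 87.00 × 18.02 = 1568 g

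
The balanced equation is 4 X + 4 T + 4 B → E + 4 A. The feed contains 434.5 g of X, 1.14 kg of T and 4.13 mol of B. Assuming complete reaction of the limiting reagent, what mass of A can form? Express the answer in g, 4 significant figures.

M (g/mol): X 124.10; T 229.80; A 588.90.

n(X) = 434.5 / 124.10 = 3.501 mol
n(T) = 1.140×1000 / 229.80 = 4.961 mol
n(B) = 4.130 mol
n/ν → X: 0.8753, T: 1.240, B: 1.033; X is limiting.
n(A) = (4/4) × 3.501 = 3.501 mol
mass = 3.501 × 588.90 = 2062 g

2062 g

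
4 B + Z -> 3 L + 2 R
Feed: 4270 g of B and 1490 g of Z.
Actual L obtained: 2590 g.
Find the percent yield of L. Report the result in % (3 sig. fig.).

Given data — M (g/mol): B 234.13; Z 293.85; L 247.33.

76.6 %

n(B) = 4270 / 234.13 = 18.24 mol
n(Z) = 1490 / 293.85 = 5.071 mol
n/ν for B = 18.24/4 = 4.560
n/ν for Z = 5.071/1 = 5.071
Smallest n/ν is B → limiting reagent.
theoretical n(L) = (3/4) × 18.24 = 13.68 mol → 3383 g
% yield = 2590 / 3383 × 100 = 76.56 %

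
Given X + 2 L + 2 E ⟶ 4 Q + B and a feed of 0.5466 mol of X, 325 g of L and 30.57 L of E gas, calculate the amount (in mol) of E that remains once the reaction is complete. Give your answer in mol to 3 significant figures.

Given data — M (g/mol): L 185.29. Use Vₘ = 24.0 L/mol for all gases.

n(X) = 0.5466 mol
n(L) = 325.0 / 185.29 = 1.754 mol
n(E) = 30.57 / 24.0 = 1.274 mol
n/ν → X: 0.5466, L: 0.8770, E: 0.6370; X is limiting.
E consumed = (2/1) × 0.5466 = 1.093 mol
E remaining = 1.274 − 1.093 = 0.1810 mol

0.181 mol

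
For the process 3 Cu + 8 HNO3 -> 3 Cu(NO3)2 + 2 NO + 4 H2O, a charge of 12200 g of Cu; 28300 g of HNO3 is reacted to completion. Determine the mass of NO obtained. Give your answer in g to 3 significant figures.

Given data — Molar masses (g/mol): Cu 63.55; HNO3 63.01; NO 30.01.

3370 g

n(Cu) = 12200 / 63.55 = 192.0 mol
n(HNO3) = 28300 / 63.01 = 449.1 mol
n/ν for Cu = 192.0/3 = 64.00
n/ν for HNO3 = 449.1/8 = 56.14
Smallest n/ν is HNO3 → limiting reagent.
n(NO) = (2/8) × 449.1 = 112.3 mol
mass = 112.3 × 30.01 = 3370 g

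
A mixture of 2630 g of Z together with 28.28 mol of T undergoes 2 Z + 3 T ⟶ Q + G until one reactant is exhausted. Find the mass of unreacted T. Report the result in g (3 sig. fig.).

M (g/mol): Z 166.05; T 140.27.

n(Z) = 2630 / 166.05 = 15.84 mol
n(T) = 28.28 mol
n/ν → Z: 7.920, T: 9.427; Z is limiting.
T consumed = (3/2) × 15.84 = 23.76 mol
T remaining = 28.28 − 23.76 = 4.520 mol
mass = 4.520 × 140.27 = 634.0 g

634 g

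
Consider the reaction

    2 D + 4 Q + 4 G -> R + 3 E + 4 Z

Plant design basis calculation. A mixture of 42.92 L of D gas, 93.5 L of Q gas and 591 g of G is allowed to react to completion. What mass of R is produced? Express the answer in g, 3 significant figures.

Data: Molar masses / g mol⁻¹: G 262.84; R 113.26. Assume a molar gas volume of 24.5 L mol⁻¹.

n(D) = 42.92 / 24.5 = 1.752 mol
n(Q) = 93.50 / 24.5 = 3.816 mol
n(G) = 591.0 / 262.84 = 2.249 mol
n/ν for D = 1.752/2 = 0.8760
n/ν for Q = 3.816/4 = 0.9540
n/ν for G = 2.249/4 = 0.5623
Smallest n/ν is G → limiting reagent.
n(R) = (1/4) × 2.249 = 0.5623 mol
mass = 0.5623 × 113.26 = 63.69 g

63.7 g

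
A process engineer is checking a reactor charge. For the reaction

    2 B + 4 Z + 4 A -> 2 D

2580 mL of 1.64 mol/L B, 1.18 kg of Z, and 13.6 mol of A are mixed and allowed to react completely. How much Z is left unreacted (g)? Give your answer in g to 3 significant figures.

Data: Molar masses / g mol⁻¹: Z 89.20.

425 g

n(B) = 1.64 × 2580/1000 = 4.231 mol
n(Z) = 1.180×1000 / 89.20 = 13.23 mol
n(A) = 13.60 mol
n/ν for B = 4.231/2 = 2.116
n/ν for Z = 13.23/4 = 3.308
n/ν for A = 13.60/4 = 3.400
Smallest n/ν is B → limiting reagent.
Z consumed = (4/2) × 4.231 = 8.462 mol
Z remaining = 13.23 − 8.462 = 4.768 mol
mass = 4.768 × 89.20 = 425.3 g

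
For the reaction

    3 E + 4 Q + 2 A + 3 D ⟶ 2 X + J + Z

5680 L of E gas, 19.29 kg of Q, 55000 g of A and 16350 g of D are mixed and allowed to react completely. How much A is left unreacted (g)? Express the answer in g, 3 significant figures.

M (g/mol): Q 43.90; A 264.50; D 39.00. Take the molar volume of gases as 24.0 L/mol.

n(E) = 5680 / 24.0 = 236.7 mol
n(Q) = 19.29×1000 / 43.90 = 439.4 mol
n(A) = 55000 / 264.50 = 207.9 mol
n(D) = 16350 / 39.00 = 419.2 mol
n/ν → E: 78.90, Q: 109.9, A: 104.0, D: 139.7; E is limiting.
A consumed = (2/3) × 236.7 = 157.8 mol
A remaining = 207.9 − 157.8 = 50.10 mol
mass = 50.10 × 264.50 = 13250 g

13300 g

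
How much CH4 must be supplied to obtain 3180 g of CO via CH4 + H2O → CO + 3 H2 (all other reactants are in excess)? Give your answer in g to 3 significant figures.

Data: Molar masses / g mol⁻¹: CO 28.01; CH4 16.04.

n(CO) = 3180 / 28.01 = 113.5 mol
n(CH4) = (1/1) × 113.5 = 113.5 mol
mass = 113.5 × 16.04 = 1821 g

1820 g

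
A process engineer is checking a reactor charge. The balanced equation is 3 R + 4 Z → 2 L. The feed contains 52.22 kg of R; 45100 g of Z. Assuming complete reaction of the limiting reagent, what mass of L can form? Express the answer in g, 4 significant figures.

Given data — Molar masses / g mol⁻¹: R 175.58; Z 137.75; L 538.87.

88210 g

n(R) = 52.22×1000 / 175.58 = 297.4 mol
n(Z) = 45100 / 137.75 = 327.4 mol
n/ν for R = 297.4/3 = 99.13
n/ν for Z = 327.4/4 = 81.85
Smallest n/ν is Z → limiting reagent.
n(L) = (2/4) × 327.4 = 163.7 mol
mass = 163.7 × 538.87 = 88210 g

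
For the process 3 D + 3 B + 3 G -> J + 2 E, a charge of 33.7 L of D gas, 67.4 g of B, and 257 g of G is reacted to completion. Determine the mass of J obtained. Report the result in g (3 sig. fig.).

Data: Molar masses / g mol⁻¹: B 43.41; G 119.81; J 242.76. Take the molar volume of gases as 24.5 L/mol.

n(D) = 33.70 / 24.5 = 1.376 mol
n(B) = 67.40 / 43.41 = 1.553 mol
n(G) = 257.0 / 119.81 = 2.145 mol
n/ν → D: 0.4587, B: 0.5177, G: 0.7150; D is limiting.
n(J) = (1/3) × 1.376 = 0.4587 mol
mass = 0.4587 × 242.76 = 111.4 g

111 g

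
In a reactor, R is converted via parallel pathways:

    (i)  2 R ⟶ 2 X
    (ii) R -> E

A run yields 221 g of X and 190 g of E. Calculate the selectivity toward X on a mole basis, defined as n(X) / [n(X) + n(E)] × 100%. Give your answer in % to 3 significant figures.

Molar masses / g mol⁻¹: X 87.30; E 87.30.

n(X) = 221 / 87.30 = 2.532 mol
n(E) = 190 / 87.30 = 2.176 mol
selectivity = 2.532/(2.532+2.176) × 100 = 53.78 %

53.8 %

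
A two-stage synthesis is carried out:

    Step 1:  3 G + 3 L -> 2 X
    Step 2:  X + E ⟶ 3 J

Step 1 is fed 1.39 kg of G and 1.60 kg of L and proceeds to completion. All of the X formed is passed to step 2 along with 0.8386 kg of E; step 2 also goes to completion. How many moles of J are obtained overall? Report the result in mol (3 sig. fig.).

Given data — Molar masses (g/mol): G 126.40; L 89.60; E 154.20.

16.3 mol

Step 1:
n(G) = 1.390×1000 / 126.40 = 11.00 mol
n(L) = 1.600×1000 / 89.60 = 17.86 mol
n/ν for G = 11.00/3 = 3.667
n/ν for L = 17.86/3 = 5.953
Smallest n/ν is G → limiting reagent.
n(X) produced = (2/3) × 11.00 = 7.333 mol
Step 2:
n(X) available = 7.333 mol
n(E) = 0.8386×1000 / 154.20 = 5.438 mol
n/ν for X = 7.333/1 = 7.333
n/ν for E = 5.438/1 = 5.438
Smallest n/ν is E → limiting reagent.
n(J) = (3/1) × 5.438 = 16.31 mol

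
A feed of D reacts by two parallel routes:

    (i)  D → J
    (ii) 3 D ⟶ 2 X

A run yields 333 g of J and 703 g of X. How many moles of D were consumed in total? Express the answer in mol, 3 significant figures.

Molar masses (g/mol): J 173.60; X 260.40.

5.97 mol

n(J) = 333 / 173.60 = 1.918 mol
n(X) = 703 / 260.40 = 2.700 mol
n(D) via (i) = (1/1)×1.918 = 1.918 mol
n(D) via (ii) = (3/2)×2.700 = 4.050 mol
total n(D) = 1.918 + 4.050 = 5.968 mol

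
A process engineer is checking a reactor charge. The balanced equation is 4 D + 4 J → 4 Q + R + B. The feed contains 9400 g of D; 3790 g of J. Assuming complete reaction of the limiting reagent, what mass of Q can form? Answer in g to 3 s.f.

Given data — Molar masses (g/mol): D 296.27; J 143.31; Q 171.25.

4530 g

n(D) = 9400 / 296.27 = 31.73 mol
n(J) = 3790 / 143.31 = 26.45 mol
n/ν for D = 31.73/4 = 7.933
n/ν for J = 26.45/4 = 6.613
Smallest n/ν is J → limiting reagent.
n(Q) = (4/4) × 26.45 = 26.45 mol
mass = 26.45 × 171.25 = 4530 g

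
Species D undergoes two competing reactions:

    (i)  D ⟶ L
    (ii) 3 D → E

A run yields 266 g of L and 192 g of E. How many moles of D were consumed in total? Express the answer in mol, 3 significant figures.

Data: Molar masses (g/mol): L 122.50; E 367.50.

n(L) = 266 / 122.50 = 2.171 mol
n(E) = 192 / 367.50 = 0.5224 mol
n(D) via (i) = (1/1)×2.171 = 2.171 mol
n(D) via (ii) = (3/1)×0.5224 = 1.567 mol
total n(D) = 2.171 + 1.567 = 3.738 mol

3.74 mol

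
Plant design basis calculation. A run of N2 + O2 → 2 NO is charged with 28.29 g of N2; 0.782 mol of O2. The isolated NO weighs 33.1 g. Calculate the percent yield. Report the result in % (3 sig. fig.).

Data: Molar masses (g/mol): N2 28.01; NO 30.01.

n(N2) = 28.29 / 28.01 = 1.010 mol
n(O2) = 0.7820 mol
n/ν for N2 = 1.010/1 = 1.010
n/ν for O2 = 0.7820/1 = 0.7820
Smallest n/ν is O2 → limiting reagent.
theoretical n(NO) = (2/1) × 0.7820 = 1.564 mol → 46.94 g
% yield = 33.1 / 46.94 × 100 = 70.52 %

70.5 %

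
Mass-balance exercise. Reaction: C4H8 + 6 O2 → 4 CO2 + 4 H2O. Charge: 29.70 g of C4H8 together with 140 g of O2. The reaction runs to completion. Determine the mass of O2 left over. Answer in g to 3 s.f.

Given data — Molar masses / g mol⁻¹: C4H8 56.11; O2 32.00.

n(C4H8) = 29.70 / 56.11 = 0.5293 mol
n(O2) = 140.0 / 32.00 = 4.375 mol
n/ν for C4H8 = 0.5293/1 = 0.5293
n/ν for O2 = 4.375/6 = 0.7292
Smallest n/ν is C4H8 → limiting reagent.
O2 consumed = (6/1) × 0.5293 = 3.176 mol
O2 remaining = 4.375 − 3.176 = 1.199 mol
mass = 1.199 × 32.00 = 38.37 g

38.4 g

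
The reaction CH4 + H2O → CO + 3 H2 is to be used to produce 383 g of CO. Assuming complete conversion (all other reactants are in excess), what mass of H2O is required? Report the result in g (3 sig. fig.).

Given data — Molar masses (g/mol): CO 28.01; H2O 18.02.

246 g

n(CO) = 383 / 28.01 = 13.67 mol
n(H2O) = (1/1) × 13.67 = 13.67 mol
mass = 13.67 × 18.02 = 246.3 g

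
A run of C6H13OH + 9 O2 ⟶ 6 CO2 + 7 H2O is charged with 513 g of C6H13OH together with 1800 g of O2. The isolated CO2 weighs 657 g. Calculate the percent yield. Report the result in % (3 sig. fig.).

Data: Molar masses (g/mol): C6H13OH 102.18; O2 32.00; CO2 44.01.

49.6 %

n(C6H13OH) = 513.0 / 102.18 = 5.021 mol
n(O2) = 1800 / 32.00 = 56.25 mol
n/ν → C6H13OH: 5.021, O2: 6.250; C6H13OH is limiting.
theoretical n(CO2) = (6/1) × 5.021 = 30.13 mol → 1326 g
% yield = 657 / 1326 × 100 = 49.55 %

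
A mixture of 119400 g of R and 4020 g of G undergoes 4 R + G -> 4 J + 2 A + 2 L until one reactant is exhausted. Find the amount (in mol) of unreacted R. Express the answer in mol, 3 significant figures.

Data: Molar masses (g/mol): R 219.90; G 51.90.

233 mol

n(R) = 119400 / 219.90 = 543.0 mol
n(G) = 4020 / 51.90 = 77.46 mol
n/ν → R: 135.8, G: 77.46; G is limiting.
R consumed = (4/1) × 77.46 = 309.8 mol
R remaining = 543.0 − 309.8 = 233.2 mol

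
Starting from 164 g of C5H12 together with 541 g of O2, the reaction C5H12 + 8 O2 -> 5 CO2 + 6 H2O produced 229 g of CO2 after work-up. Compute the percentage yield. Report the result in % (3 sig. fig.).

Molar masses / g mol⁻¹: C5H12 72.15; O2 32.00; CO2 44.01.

n(C5H12) = 164.0 / 72.15 = 2.273 mol
n(O2) = 541.0 / 32.00 = 16.91 mol
n/ν for C5H12 = 2.273/1 = 2.273
n/ν for O2 = 16.91/8 = 2.114
Smallest n/ν is O2 → limiting reagent.
theoretical n(CO2) = (5/8) × 16.91 = 10.57 mol → 465.2 g
% yield = 229 / 465.2 × 100 = 49.23 %

49.2 %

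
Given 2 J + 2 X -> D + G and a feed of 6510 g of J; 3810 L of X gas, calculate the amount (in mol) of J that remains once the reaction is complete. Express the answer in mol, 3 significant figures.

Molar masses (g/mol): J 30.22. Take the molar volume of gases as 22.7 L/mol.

n(J) = 6510 / 30.22 = 215.4 mol
n(X) = 3810 / 22.7 = 167.8 mol
n/ν → J: 107.7, X: 83.90; X is limiting.
J consumed = (2/2) × 167.8 = 167.8 mol
J remaining = 215.4 − 167.8 = 47.60 mol

47.6 mol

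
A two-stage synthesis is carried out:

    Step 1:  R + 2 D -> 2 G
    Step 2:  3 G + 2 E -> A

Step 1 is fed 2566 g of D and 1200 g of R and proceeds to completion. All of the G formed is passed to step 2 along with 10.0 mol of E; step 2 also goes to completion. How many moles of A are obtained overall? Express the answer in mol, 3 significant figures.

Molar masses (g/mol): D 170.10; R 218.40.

3.66 mol

Step 1:
n(D) = 2566 / 170.10 = 15.09 mol
n(R) = 1200 / 218.40 = 5.495 mol
n/ν for D = 15.09/2 = 7.545
n/ν for R = 5.495/1 = 5.495
Smallest n/ν is R → limiting reagent.
n(G) produced = (2/1) × 5.495 = 10.99 mol
Step 2:
n(G) available = 10.99 mol
n(E) = 10.00 mol
n/ν for G = 10.99/3 = 3.663
n/ν for E = 10.00/2 = 5.000
Smallest n/ν is G → limiting reagent.
n(A) = (1/3) × 10.99 = 3.663 mol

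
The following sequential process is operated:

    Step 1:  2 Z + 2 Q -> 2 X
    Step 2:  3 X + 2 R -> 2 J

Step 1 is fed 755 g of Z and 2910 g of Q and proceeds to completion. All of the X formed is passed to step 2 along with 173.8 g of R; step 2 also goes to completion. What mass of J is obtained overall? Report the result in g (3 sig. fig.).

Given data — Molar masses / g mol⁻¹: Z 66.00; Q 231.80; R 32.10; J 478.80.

2590 g

Step 1:
n(Z) = 755.0 / 66.00 = 11.44 mol
n(Q) = 2910 / 231.80 = 12.55 mol
n/ν for Z = 11.44/2 = 5.720
n/ν for Q = 12.55/2 = 6.275
Smallest n/ν is Z → limiting reagent.
n(X) produced = (2/2) × 11.44 = 11.44 mol
Step 2:
n(X) available = 11.44 mol
n(R) = 173.8 / 32.10 = 5.414 mol
n/ν for X = 11.44/3 = 3.813
n/ν for R = 5.414/2 = 2.707
Smallest n/ν is R → limiting reagent.
n(J) = (2/2) × 5.414 = 5.414 mol
mass = 5.414 × 478.80 = 2592 g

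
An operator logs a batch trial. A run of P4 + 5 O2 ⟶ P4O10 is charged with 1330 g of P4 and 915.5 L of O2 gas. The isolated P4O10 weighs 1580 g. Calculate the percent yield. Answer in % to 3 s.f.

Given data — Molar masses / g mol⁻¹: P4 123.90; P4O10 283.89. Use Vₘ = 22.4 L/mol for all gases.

68.1 %

n(P4) = 1330 / 123.90 = 10.73 mol
n(O2) = 915.5 / 22.4 = 40.87 mol
n/ν → P4: 10.73, O2: 8.174; O2 is limiting.
theoretical n(P4O10) = (1/5) × 40.87 = 8.174 mol → 2321 g
% yield = 1580 / 2321 × 100 = 68.07 %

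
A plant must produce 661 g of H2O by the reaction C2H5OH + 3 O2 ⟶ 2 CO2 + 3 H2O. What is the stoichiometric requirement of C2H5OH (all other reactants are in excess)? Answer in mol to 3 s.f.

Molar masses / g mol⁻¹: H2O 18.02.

n(H2O) = 661 / 18.02 = 36.68 mol
n(C2H5OH) = (1/3) × 36.68 = 12.23 mol

12.2 mol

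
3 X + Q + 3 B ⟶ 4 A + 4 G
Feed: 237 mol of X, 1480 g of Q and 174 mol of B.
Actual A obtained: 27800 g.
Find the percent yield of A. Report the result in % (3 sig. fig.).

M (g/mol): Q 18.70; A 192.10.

n(X) = 237.0 mol
n(Q) = 1480 / 18.70 = 79.14 mol
n(B) = 174.0 mol
n/ν → X: 79.00, Q: 79.14, B: 58.00; B is limiting.
theoretical n(A) = (4/3) × 174.0 = 232.0 mol → 44570 g
% yield = 27800 / 44570 × 100 = 62.37 %

62.4 %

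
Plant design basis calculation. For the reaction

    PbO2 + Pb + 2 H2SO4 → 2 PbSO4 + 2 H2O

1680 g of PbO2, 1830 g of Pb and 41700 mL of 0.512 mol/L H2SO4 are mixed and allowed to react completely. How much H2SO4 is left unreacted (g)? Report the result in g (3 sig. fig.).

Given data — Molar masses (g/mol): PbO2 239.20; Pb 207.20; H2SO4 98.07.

n(PbO2) = 1680 / 239.20 = 7.023 mol
n(Pb) = 1830 / 207.20 = 8.832 mol
n(H2SO4) = 0.512 × 41700/1000 = 21.35 mol
n/ν → PbO2: 7.023, Pb: 8.832, H2SO4: 10.68; PbO2 is limiting.
H2SO4 consumed = (2/1) × 7.023 = 14.05 mol
H2SO4 remaining = 21.35 − 14.05 = 7.300 mol
mass = 7.300 × 98.07 = 715.9 g

716 g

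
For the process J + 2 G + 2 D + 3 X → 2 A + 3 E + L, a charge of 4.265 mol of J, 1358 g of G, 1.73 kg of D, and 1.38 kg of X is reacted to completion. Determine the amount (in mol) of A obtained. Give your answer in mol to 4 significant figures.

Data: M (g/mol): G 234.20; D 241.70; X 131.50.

n(J) = 4.265 mol
n(G) = 1358 / 234.20 = 5.798 mol
n(D) = 1.730×1000 / 241.70 = 7.158 mol
n(X) = 1.380×1000 / 131.50 = 10.49 mol
n/ν → J: 4.265, G: 2.899, D: 3.579, X: 3.497; G is limiting.
n(A) = (2/2) × 5.798 = 5.798 mol

5.798 mol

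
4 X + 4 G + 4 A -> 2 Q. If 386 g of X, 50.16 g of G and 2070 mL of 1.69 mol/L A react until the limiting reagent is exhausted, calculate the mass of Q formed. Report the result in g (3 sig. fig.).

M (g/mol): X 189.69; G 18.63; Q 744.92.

758 g

n(X) = 386.0 / 189.69 = 2.035 mol
n(G) = 50.16 / 18.63 = 2.692 mol
n(A) = 1.69 × 2070/1000 = 3.498 mol
n/ν for X = 2.035/4 = 0.5088
n/ν for G = 2.692/4 = 0.6730
n/ν for A = 3.498/4 = 0.8745
Smallest n/ν is X → limiting reagent.
n(Q) = (2/4) × 2.035 = 1.018 mol
mass = 1.018 × 744.92 = 758.3 g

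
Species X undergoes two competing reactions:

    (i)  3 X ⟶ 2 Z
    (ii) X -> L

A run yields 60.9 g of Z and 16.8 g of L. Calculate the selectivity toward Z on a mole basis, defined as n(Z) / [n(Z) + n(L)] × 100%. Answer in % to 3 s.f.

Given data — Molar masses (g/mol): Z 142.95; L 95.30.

70.7 %

n(Z) = 60.9 / 142.95 = 0.4260 mol
n(L) = 16.8 / 95.30 = 0.1763 mol
selectivity = 0.4260/(0.4260+0.1763) × 100 = 70.73 %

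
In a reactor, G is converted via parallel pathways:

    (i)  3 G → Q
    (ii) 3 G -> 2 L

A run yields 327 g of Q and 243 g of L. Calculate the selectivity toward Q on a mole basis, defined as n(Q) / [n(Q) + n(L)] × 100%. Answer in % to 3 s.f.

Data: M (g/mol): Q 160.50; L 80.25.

40.2 %

n(Q) = 327 / 160.50 = 2.037 mol
n(L) = 243 / 80.25 = 3.028 mol
selectivity = 2.037/(2.037+3.028) × 100 = 40.22 %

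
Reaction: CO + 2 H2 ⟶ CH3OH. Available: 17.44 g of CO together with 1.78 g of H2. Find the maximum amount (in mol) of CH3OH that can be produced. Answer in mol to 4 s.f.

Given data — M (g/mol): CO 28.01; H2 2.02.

n(CO) = 17.44 / 28.01 = 0.6226 mol
n(H2) = 1.780 / 2.02 = 0.8812 mol
n/ν for CO = 0.6226/1 = 0.6226
n/ν for H2 = 0.8812/2 = 0.4406
Smallest n/ν is H2 → limiting reagent.
n(CH3OH) = (1/2) × 0.8812 = 0.4406 mol

0.4406 mol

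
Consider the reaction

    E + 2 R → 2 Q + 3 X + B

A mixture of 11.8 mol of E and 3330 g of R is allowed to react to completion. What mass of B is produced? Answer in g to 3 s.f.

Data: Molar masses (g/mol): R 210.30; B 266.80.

n(E) = 11.80 mol
n(R) = 3330 / 210.30 = 15.83 mol
n/ν for E = 11.80/1 = 11.80
n/ν for R = 15.83/2 = 7.915
Smallest n/ν is R → limiting reagent.
n(B) = (1/2) × 15.83 = 7.915 mol
mass = 7.915 × 266.80 = 2112 g

2110 g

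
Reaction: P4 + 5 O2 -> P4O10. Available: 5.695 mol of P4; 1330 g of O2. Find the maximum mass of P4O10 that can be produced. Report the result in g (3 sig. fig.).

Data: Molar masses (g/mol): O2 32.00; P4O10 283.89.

n(P4) = 5.695 mol
n(O2) = 1330 / 32.00 = 41.56 mol
n/ν → P4: 5.695, O2: 8.312; P4 is limiting.
n(P4O10) = (1/1) × 5.695 = 5.695 mol
mass = 5.695 × 283.89 = 1617 g

1620 g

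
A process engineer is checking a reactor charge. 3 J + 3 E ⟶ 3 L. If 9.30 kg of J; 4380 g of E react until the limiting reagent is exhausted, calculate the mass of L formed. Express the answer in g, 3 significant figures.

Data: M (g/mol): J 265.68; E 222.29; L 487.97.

9610 g

n(J) = 9.300×1000 / 265.68 = 35.00 mol
n(E) = 4380 / 222.29 = 19.70 mol
n/ν for J = 35.00/3 = 11.67
n/ν for E = 19.70/3 = 6.567
Smallest n/ν is E → limiting reagent.
n(L) = (3/3) × 19.70 = 19.70 mol
mass = 19.70 × 487.97 = 9613 g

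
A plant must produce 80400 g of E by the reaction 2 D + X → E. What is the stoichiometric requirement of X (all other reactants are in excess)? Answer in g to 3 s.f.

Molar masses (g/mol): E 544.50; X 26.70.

3940 g

n(E) = 80400 / 544.50 = 147.7 mol
n(X) = (1/1) × 147.7 = 147.7 mol
mass = 147.7 × 26.70 = 3944 g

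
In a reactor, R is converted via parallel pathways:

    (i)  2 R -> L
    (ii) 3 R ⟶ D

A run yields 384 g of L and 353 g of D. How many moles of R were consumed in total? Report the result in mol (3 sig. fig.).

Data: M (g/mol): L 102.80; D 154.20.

n(L) = 384 / 102.80 = 3.735 mol
n(D) = 353 / 154.20 = 2.289 mol
n(R) via (i) = (2/1)×3.735 = 7.470 mol
n(R) via (ii) = (3/1)×2.289 = 6.867 mol
total n(R) = 7.470 + 6.867 = 14.34 mol

14.3 mol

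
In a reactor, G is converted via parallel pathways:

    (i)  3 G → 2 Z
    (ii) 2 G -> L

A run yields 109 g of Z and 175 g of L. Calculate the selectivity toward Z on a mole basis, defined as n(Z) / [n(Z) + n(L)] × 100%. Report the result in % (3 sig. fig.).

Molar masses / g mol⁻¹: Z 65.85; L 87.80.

n(Z) = 109 / 65.85 = 1.655 mol
n(L) = 175 / 87.80 = 1.993 mol
selectivity = 1.655/(1.655+1.993) × 100 = 45.37 %

45.4 %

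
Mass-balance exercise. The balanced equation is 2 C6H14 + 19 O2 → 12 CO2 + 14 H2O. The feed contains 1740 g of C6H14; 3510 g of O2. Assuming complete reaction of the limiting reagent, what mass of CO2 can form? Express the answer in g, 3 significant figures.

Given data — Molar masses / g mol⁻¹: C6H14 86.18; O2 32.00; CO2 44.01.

3050 g

n(C6H14) = 1740 / 86.18 = 20.19 mol
n(O2) = 3510 / 32.00 = 109.7 mol
n/ν → C6H14: 10.10, O2: 5.774; O2 is limiting.
n(CO2) = (12/19) × 109.7 = 69.28 mol
mass = 69.28 × 44.01 = 3049 g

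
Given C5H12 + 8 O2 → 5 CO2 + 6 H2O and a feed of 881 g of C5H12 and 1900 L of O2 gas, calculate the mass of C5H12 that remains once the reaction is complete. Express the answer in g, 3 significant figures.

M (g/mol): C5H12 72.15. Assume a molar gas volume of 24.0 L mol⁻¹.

n(C5H12) = 881.0 / 72.15 = 12.21 mol
n(O2) = 1900 / 24.0 = 79.17 mol
n/ν → C5H12: 12.21, O2: 9.896; O2 is limiting.
C5H12 consumed = (1/8) × 79.17 = 9.896 mol
C5H12 remaining = 12.21 − 9.896 = 2.314 mol
mass = 2.314 × 72.15 = 167.0 g

167 g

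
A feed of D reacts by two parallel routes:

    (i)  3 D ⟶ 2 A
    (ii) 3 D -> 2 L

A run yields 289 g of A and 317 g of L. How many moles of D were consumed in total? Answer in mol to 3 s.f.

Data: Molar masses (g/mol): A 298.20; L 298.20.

3.05 mol

n(A) = 289 / 298.20 = 0.9691 mol
n(L) = 317 / 298.20 = 1.063 mol
n(D) via (i) = (3/2)×0.9691 = 1.454 mol
n(D) via (ii) = (3/2)×1.063 = 1.595 mol
total n(D) = 1.454 + 1.595 = 3.049 mol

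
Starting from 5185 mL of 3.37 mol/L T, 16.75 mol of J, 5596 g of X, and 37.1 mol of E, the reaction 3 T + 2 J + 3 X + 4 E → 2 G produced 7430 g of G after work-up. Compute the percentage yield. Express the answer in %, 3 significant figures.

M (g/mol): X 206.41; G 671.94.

94.9 %

n(T) = 3.37 × 5185/1000 = 17.47 mol
n(J) = 16.75 mol
n(X) = 5596 / 206.41 = 27.11 mol
n(E) = 37.10 mol
n/ν for T = 17.47/3 = 5.823
n/ν for J = 16.75/2 = 8.375
n/ν for X = 27.11/3 = 9.037
n/ν for E = 37.10/4 = 9.275
Smallest n/ν is T → limiting reagent.
theoretical n(G) = (2/3) × 17.47 = 11.65 mol → 7828 g
% yield = 7430 / 7828 × 100 = 94.92 %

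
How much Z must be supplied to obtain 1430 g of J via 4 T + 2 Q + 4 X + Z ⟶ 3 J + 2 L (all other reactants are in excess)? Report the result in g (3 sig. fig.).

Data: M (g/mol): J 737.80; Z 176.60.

n(J) = 1430 / 737.80 = 1.938 mol
n(Z) = (1/3) × 1.938 = 0.6460 mol
mass = 0.6460 × 176.60 = 114.1 g

114 g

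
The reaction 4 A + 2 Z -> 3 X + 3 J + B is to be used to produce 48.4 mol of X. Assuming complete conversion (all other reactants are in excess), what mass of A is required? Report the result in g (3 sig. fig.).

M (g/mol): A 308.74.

19900 g

n(X) = 48.40 mol
n(A) = (4/3) × 48.40 = 64.53 mol
mass = 64.53 × 308.74 = 19920 g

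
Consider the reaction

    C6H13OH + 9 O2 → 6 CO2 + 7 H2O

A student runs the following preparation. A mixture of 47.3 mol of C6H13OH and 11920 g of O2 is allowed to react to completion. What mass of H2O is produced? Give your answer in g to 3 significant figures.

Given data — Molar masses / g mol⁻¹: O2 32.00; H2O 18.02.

5220 g

n(C6H13OH) = 47.30 mol
n(O2) = 11920 / 32.00 = 372.5 mol
n/ν → C6H13OH: 47.30, O2: 41.39; O2 is limiting.
n(H2O) = (7/9) × 372.5 = 289.7 mol
mass = 289.7 × 18.02 = 5220 g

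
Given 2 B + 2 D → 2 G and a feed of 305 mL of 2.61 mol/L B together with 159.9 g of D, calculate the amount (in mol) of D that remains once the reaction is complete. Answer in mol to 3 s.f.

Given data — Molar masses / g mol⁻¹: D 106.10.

n(B) = 2.61 × 305.0/1000 = 0.7961 mol
n(D) = 159.9 / 106.10 = 1.507 mol
n/ν for B = 0.7961/2 = 0.3981
n/ν for D = 1.507/2 = 0.7535
Smallest n/ν is B → limiting reagent.
D consumed = (2/2) × 0.7961 = 0.7961 mol
D remaining = 1.507 − 0.7961 = 0.7109 mol

0.711 mol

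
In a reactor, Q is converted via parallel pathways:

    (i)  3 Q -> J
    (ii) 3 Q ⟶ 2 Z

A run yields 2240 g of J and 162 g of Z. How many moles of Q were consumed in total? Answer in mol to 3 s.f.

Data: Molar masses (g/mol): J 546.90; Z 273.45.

13.2 mol

n(J) = 2240 / 546.90 = 4.096 mol
n(Z) = 162 / 273.45 = 0.5924 mol
n(Q) via (i) = (3/1)×4.096 = 12.29 mol
n(Q) via (ii) = (3/2)×0.5924 = 0.8886 mol
total n(Q) = 12.29 + 0.8886 = 13.18 mol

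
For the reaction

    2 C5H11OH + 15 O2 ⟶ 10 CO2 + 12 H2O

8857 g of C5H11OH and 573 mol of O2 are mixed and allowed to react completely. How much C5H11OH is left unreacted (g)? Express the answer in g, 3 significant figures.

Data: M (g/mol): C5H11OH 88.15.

2120 g

n(C5H11OH) = 8857 / 88.15 = 100.5 mol
n(O2) = 573.0 mol
n/ν → C5H11OH: 50.25, O2: 38.20; O2 is limiting.
C5H11OH consumed = (2/15) × 573.0 = 76.40 mol
C5H11OH remaining = 100.5 − 76.40 = 24.10 mol
mass = 24.10 × 88.15 = 2124 g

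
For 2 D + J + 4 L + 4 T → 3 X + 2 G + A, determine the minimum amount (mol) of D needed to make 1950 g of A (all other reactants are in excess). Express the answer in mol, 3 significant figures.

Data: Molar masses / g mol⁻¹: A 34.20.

114 mol

n(A) = 1950 / 34.20 = 57.02 mol
n(D) = (2/1) × 57.02 = 114.0 mol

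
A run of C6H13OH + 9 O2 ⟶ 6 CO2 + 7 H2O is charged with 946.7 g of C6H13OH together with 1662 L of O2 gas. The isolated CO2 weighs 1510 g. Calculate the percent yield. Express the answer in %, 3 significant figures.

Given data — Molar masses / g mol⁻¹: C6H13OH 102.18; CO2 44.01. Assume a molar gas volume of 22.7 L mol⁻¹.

n(C6H13OH) = 946.7 / 102.18 = 9.265 mol
n(O2) = 1662 / 22.7 = 73.22 mol
n/ν for C6H13OH = 9.265/1 = 9.265
n/ν for O2 = 73.22/9 = 8.136
Smallest n/ν is O2 → limiting reagent.
theoretical n(CO2) = (6/9) × 73.22 = 48.81 mol → 2148 g
% yield = 1510 / 2148 × 100 = 70.30 %

70.3 %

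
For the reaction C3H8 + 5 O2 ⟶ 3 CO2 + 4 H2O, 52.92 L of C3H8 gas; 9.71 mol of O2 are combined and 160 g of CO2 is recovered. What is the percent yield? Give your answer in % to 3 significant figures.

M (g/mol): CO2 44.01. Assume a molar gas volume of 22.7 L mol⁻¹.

62.4 %

n(C3H8) = 52.92 / 22.7 = 2.331 mol
n(O2) = 9.710 mol
n/ν → C3H8: 2.331, O2: 1.942; O2 is limiting.
theoretical n(CO2) = (3/5) × 9.710 = 5.826 mol → 256.4 g
% yield = 160 / 256.4 × 100 = 62.40 %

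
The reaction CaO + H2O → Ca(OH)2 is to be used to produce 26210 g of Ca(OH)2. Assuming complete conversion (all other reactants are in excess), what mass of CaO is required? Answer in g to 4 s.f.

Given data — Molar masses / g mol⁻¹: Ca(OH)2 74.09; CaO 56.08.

19840 g

n(Ca(OH)2) = 26210 / 74.09 = 353.8 mol
n(CaO) = (1/1) × 353.8 = 353.8 mol
mass = 353.8 × 56.08 = 19840 g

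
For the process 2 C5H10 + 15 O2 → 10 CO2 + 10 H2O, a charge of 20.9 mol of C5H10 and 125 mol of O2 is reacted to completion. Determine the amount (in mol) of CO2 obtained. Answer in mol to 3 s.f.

n(C5H10) = 20.90 mol
n(O2) = 125.0 mol
n/ν for C5H10 = 20.90/2 = 10.45
n/ν for O2 = 125.0/15 = 8.333
Smallest n/ν is O2 → limiting reagent.
n(CO2) = (10/15) × 125.0 = 83.33 mol

83.3 mol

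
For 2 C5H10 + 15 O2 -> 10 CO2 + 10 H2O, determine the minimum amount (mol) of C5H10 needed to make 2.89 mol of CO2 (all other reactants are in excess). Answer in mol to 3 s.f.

n(CO2) = 2.890 mol
n(C5H10) = (2/10) × 2.890 = 0.5780 mol

0.578 mol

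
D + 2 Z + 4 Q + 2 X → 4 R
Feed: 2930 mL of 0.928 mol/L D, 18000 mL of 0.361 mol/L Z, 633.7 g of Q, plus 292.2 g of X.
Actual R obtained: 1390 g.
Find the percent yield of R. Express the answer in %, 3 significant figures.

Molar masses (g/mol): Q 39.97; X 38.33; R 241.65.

52.9 %

n(D) = 0.928 × 2930/1000 = 2.719 mol
n(Z) = 0.361 × 18000/1000 = 6.498 mol
n(Q) = 633.7 / 39.97 = 15.85 mol
n(X) = 292.2 / 38.33 = 7.623 mol
n/ν for D = 2.719/1 = 2.719
n/ν for Z = 6.498/2 = 3.249
n/ν for Q = 15.85/4 = 3.963
n/ν for X = 7.623/2 = 3.812
Smallest n/ν is D → limiting reagent.
theoretical n(R) = (4/1) × 2.719 = 10.88 mol → 2629 g
% yield = 1390 / 2629 × 100 = 52.87 %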